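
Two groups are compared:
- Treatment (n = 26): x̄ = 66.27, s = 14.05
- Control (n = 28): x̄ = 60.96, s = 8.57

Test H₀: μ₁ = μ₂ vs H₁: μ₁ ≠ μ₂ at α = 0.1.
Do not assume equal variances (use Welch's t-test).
Welch's two-sample t-test:
H₀: μ₁ = μ₂
H₁: μ₁ ≠ μ₂
s₁²/n₁ = 14.05²/26 = 7.5924,  s₂²/n₂ = 8.57²/28 = 2.6230
SE = √(s₁²/n₁ + s₂²/n₂) = √(7.5924 + 2.6230) = 3.1962
df (Welch-Satterthwaite) = (s₁²/n₁ + s₂²/n₂)² / [(s₁²/n₁)²/(n₁-1) + (s₂²/n₂)²/(n₂-1)] ≈ 40.75
t = (x̄₁ - x̄₂) / SE = (66.27 - 60.96) / 3.1962 = 5.31 / 3.1962 = 1.661
p-value = 0.1043

Since p-value > α = 0.1, we fail to reject H₀.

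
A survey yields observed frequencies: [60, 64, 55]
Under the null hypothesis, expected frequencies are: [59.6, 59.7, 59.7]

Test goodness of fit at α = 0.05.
Chi-square goodness of fit test:
H₀: observed counts match expected distribution
H₁: observed counts differ from expected distribution
df = k - 1 = 2
χ² = Σ(O - E)²/E
   = (60 - 59.6)²/59.6 + (64 - 59.7)²/59.7 + (55 - 59.7)²/59.7
   = 0.003 + 0.310 + 0.370
   = 0.68
p-value = 0.7109

Since p-value > α = 0.05, we fail to reject H₀.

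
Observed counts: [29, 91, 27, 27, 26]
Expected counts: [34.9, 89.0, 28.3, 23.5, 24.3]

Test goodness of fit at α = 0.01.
Chi-square goodness of fit test:
H₀: observed counts match expected distribution
H₁: observed counts differ from expected distribution
df = k - 1 = 4
χ² = Σ(O - E)²/E
   = (29 - 34.9)²/34.9 + (91 - 89.0)²/89.0 + (27 - 28.3)²/28.3 + (27 - 23.5)²/23.5 + (26 - 24.3)²/24.3
   = 0.997 + 0.045 + 0.060 + 0.521 + 0.119
   = 1.74
p-value = 0.7830

Since p-value > α = 0.01, we fail to reject H₀.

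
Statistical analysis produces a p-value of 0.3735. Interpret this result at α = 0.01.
Since p = 0.3735 > α = 0.01, fail to reject H₀.
There is insufficient evidence to reject the null hypothesis; the result is not statistically significant at the 0.01 level.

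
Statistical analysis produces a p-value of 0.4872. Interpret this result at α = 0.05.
Since p = 0.4872 > α = 0.05, fail to reject H₀.
There is insufficient evidence to reject the null hypothesis; the result is not statistically significant at the 0.05 level.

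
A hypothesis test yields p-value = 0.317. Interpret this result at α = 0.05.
Since p = 0.317 > α = 0.05, fail to reject H₀.
There is insufficient evidence to reject the null hypothesis; the result is not statistically significant at the 0.05 level.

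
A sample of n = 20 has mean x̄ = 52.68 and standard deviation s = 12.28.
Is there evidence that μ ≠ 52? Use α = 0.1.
One-sample t-test:
H₀: μ = 52
H₁: μ ≠ 52
df = n - 1 = 19
t = (x̄ - μ₀) / (s/√n) = (52.68 - 52) / (12.28/√20) = 0.248
p-value = 0.8071

Since p-value > α = 0.1, we fail to reject H₀.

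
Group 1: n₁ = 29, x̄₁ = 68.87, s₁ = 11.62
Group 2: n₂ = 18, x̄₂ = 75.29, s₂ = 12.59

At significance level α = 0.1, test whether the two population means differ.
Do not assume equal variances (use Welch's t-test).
Welch's two-sample t-test:
H₀: μ₁ = μ₂
H₁: μ₁ ≠ μ₂
s₁²/n₁ = 11.62²/29 = 4.6560,  s₂²/n₂ = 12.59²/18 = 8.8060
SE = √(s₁²/n₁ + s₂²/n₂) = √(4.6560 + 8.8060) = 3.6691
df (Welch-Satterthwaite) = (s₁²/n₁ + s₂²/n₂)² / [(s₁²/n₁)²/(n₁-1) + (s₂²/n₂)²/(n₂-1)] ≈ 33.96
t = (x̄₁ - x̄₂) / SE = (68.87 - 75.29) / 3.6691 = -6.42 / 3.6691 = -1.750
p-value = 0.0892

Since p-value < α = 0.1, we reject H₀.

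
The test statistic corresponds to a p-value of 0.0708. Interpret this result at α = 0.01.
Since p = 0.0708 > α = 0.01, fail to reject H₀.
There is insufficient evidence to reject the null hypothesis; the result is not statistically significant at the 0.01 level.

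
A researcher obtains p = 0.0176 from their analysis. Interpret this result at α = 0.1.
Since p = 0.0176 < α = 0.1, reject H₀.
There is sufficient evidence to reject the null hypothesis; the result is statistically significant at the 0.1 level.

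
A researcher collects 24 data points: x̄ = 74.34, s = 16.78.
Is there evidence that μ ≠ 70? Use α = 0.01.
One-sample t-test:
H₀: μ = 70
H₁: μ ≠ 70
df = n - 1 = 23
t = (x̄ - μ₀) / (s/√n) = (74.34 - 70) / (16.78/√24) = 1.267
p-value = 0.2178

Since p-value > α = 0.01, we fail to reject H₀.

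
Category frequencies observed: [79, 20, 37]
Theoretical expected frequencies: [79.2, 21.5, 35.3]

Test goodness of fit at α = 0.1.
Chi-square goodness of fit test:
H₀: observed counts match expected distribution
H₁: observed counts differ from expected distribution
df = k - 1 = 2
χ² = Σ(O - E)²/E
   = (79 - 79.2)²/79.2 + (20 - 21.5)²/21.5 + (37 - 35.3)²/35.3
   = 0.001 + 0.105 + 0.082
   = 0.19
p-value = 0.9107

Since p-value > α = 0.1, we fail to reject H₀.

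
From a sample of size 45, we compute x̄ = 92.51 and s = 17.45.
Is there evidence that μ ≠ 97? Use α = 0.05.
One-sample t-test:
H₀: μ = 97
H₁: μ ≠ 97
df = n - 1 = 44
t = (x̄ - μ₀) / (s/√n) = (92.51 - 97) / (17.45/√45) = -1.726
p-value = 0.0914

Since p-value > α = 0.05, we fail to reject H₀.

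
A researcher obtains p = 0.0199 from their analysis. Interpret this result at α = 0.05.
Since p = 0.0199 < α = 0.05, reject H₀.
There is sufficient evidence to reject the null hypothesis; the result is statistically significant at the 0.05 level.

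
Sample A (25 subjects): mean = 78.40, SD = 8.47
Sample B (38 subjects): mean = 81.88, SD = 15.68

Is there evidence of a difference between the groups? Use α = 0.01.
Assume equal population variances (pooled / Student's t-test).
Student's two-sample t-test (equal variances):
H₀: μ₁ = μ₂
H₁: μ₁ ≠ μ₂
df = n₁ + n₂ - 2 = 61
Pooled variance s_p² = [(n₁-1)s₁² + (n₂-1)s₂²] / (n₁ + n₂ - 2) = [(24)(8.47²) + (37)(15.68²)] / 61 = 177.3556
SE = √(s_p²(1/n₁ + 1/n₂)) = √(177.3556 × (1/25 + 1/38)) = 3.4295
t = (x̄₁ - x̄₂) / SE = (78.40 - 81.88) / 3.4295 = -3.48 / 3.4295 = -1.015
p-value = 0.3142

Since p-value > α = 0.01, we fail to reject H₀.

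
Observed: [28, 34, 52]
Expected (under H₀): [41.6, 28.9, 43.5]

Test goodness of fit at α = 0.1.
Chi-square goodness of fit test:
H₀: observed counts match expected distribution
H₁: observed counts differ from expected distribution
df = k - 1 = 2
χ² = Σ(O - E)²/E
   = (28 - 41.6)²/41.6 + (34 - 28.9)²/28.9 + (52 - 43.5)²/43.5
   = 4.446 + 0.900 + 1.661
   = 7.01
p-value = 0.0301

Since p-value < α = 0.1, we reject H₀.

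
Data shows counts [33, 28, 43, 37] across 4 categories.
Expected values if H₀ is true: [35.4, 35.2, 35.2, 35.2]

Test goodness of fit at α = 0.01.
Chi-square goodness of fit test:
H₀: observed counts match expected distribution
H₁: observed counts differ from expected distribution
df = k - 1 = 3
χ² = Σ(O - E)²/E
   = (33 - 35.4)²/35.4 + (28 - 35.2)²/35.2 + (43 - 35.2)²/35.2 + (37 - 35.2)²/35.2
   = 0.163 + 1.473 + 1.728 + 0.092
   = 3.46
p-value = 0.3265

Since p-value > α = 0.01, we fail to reject H₀.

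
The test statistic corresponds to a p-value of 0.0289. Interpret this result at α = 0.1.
Since p = 0.0289 < α = 0.1, reject H₀.
There is sufficient evidence to reject the null hypothesis; the result is statistically significant at the 0.1 level.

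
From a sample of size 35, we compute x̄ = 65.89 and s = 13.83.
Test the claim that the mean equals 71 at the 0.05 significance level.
One-sample t-test:
H₀: μ = 71
H₁: μ ≠ 71
df = n - 1 = 34
t = (x̄ - μ₀) / (s/√n) = (65.89 - 71) / (13.83/√35) = -2.186
p-value = 0.0358

Since p-value < α = 0.05, we reject H₀.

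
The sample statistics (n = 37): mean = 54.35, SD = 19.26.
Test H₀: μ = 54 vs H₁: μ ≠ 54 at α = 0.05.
One-sample t-test:
H₀: μ = 54
H₁: μ ≠ 54
df = n - 1 = 36
t = (x̄ - μ₀) / (s/√n) = (54.35 - 54) / (19.26/√37) = 0.111
p-value = 0.9126

Since p-value > α = 0.05, we fail to reject H₀.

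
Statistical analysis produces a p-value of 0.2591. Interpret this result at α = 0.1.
Since p = 0.2591 > α = 0.1, fail to reject H₀.
There is insufficient evidence to reject the null hypothesis; the result is not statistically significant at the 0.1 level.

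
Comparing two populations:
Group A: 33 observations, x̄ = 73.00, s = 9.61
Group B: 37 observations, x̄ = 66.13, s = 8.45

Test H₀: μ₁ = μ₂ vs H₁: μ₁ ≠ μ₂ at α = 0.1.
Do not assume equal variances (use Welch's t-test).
Welch's two-sample t-test:
H₀: μ₁ = μ₂
H₁: μ₁ ≠ μ₂
s₁²/n₁ = 9.61²/33 = 2.7985,  s₂²/n₂ = 8.45²/37 = 1.9298
SE = √(s₁²/n₁ + s₂²/n₂) = √(2.7985 + 1.9298) = 2.1745
df (Welch-Satterthwaite) = (s₁²/n₁ + s₂²/n₂)² / [(s₁²/n₁)²/(n₁-1) + (s₂²/n₂)²/(n₂-1)] ≈ 64.21
t = (x̄₁ - x̄₂) / SE = (73.00 - 66.13) / 2.1745 = 6.87 / 2.1745 = 3.159
p-value = 0.0024

Since p-value < α = 0.1, we reject H₀.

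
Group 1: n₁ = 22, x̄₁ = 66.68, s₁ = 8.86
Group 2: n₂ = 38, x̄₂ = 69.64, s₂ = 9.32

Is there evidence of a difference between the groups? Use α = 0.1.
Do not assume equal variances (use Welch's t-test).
Welch's two-sample t-test:
H₀: μ₁ = μ₂
H₁: μ₁ ≠ μ₂
s₁²/n₁ = 8.86²/22 = 3.5682,  s₂²/n₂ = 9.32²/38 = 2.2859
SE = √(s₁²/n₁ + s₂²/n₂) = √(3.5682 + 2.2859) = 2.4195
df (Welch-Satterthwaite) = (s₁²/n₁ + s₂²/n₂)² / [(s₁²/n₁)²/(n₁-1) + (s₂²/n₂)²/(n₂-1)] ≈ 45.85
t = (x̄₁ - x̄₂) / SE = (66.68 - 69.64) / 2.4195 = -2.96 / 2.4195 = -1.223
p-value = 0.2274

Since p-value > α = 0.1, we fail to reject H₀.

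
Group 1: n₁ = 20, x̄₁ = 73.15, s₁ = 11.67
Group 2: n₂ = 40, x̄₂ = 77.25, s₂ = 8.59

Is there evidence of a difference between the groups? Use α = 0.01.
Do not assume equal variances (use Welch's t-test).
Welch's two-sample t-test:
H₀: μ₁ = μ₂
H₁: μ₁ ≠ μ₂
s₁²/n₁ = 11.67²/20 = 6.8094,  s₂²/n₂ = 8.59²/40 = 1.8447
SE = √(s₁²/n₁ + s₂²/n₂) = √(6.8094 + 1.8447) = 2.9418
df (Welch-Satterthwaite) = (s₁²/n₁ + s₂²/n₂)² / [(s₁²/n₁)²/(n₁-1) + (s₂²/n₂)²/(n₂-1)] ≈ 29.63
t = (x̄₁ - x̄₂) / SE = (73.15 - 77.25) / 2.9418 = -4.10 / 2.9418 = -1.394
p-value = 0.1738

Since p-value > α = 0.01, we fail to reject H₀.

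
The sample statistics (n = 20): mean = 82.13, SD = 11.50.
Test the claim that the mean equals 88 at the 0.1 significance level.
One-sample t-test:
H₀: μ = 88
H₁: μ ≠ 88
df = n - 1 = 19
t = (x̄ - μ₀) / (s/√n) = (82.13 - 88) / (11.50/√20) = -2.283
p-value = 0.0341

Since p-value < α = 0.1, we reject H₀.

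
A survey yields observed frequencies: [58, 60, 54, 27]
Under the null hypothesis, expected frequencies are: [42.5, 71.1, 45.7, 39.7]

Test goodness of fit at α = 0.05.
Chi-square goodness of fit test:
H₀: observed counts match expected distribution
H₁: observed counts differ from expected distribution
df = k - 1 = 3
χ² = Σ(O - E)²/E
   = (58 - 42.5)²/42.5 + (60 - 71.1)²/71.1 + (54 - 45.7)²/45.7 + (27 - 39.7)²/39.7
   = 5.653 + 1.733 + 1.507 + 4.063
   = 12.96
p-value = 0.0047

Since p-value < α = 0.05, we reject H₀.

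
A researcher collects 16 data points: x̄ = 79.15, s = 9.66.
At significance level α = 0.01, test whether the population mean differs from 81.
One-sample t-test:
H₀: μ = 81
H₁: μ ≠ 81
df = n - 1 = 15
t = (x̄ - μ₀) / (s/√n) = (79.15 - 81) / (9.66/√16) = -0.766
p-value = 0.4555

Since p-value > α = 0.01, we fail to reject H₀.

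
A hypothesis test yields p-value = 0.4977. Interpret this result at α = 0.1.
Since p = 0.4977 > α = 0.1, fail to reject H₀.
There is insufficient evidence to reject the null hypothesis; the result is not statistically significant at the 0.1 level.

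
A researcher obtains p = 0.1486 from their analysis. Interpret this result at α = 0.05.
Since p = 0.1486 > α = 0.05, fail to reject H₀.
There is insufficient evidence to reject the null hypothesis; the result is not statistically significant at the 0.05 level.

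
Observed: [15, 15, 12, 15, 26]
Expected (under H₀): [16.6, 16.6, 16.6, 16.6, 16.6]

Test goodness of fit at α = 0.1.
Chi-square goodness of fit test:
H₀: observed counts match expected distribution
H₁: observed counts differ from expected distribution
df = k - 1 = 4
χ² = Σ(O - E)²/E
   = (15 - 16.6)²/16.6 + (15 - 16.6)²/16.6 + (12 - 16.6)²/16.6 + (15 - 16.6)²/16.6 + (26 - 16.6)²/16.6
   = 0.154 + 0.154 + 1.275 + 0.154 + 5.323
   = 7.06
p-value = 0.1327

Since p-value > α = 0.1, we fail to reject H₀.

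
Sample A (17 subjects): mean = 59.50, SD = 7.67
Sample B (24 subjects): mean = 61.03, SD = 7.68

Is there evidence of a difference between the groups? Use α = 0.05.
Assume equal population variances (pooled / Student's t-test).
Student's two-sample t-test (equal variances):
H₀: μ₁ = μ₂
H₁: μ₁ ≠ μ₂
df = n₁ + n₂ - 2 = 39
Pooled variance s_p² = [(n₁-1)s₁² + (n₂-1)s₂²] / (n₁ + n₂ - 2) = [(16)(7.67²) + (23)(7.68²)] / 39 = 58.9194
SE = √(s_p²(1/n₁ + 1/n₂)) = √(58.9194 × (1/17 + 1/24)) = 2.4333
t = (x̄₁ - x̄₂) / SE = (59.50 - 61.03) / 2.4333 = -1.53 / 2.4333 = -0.629
p-value = 0.5332

Since p-value > α = 0.05, we fail to reject H₀.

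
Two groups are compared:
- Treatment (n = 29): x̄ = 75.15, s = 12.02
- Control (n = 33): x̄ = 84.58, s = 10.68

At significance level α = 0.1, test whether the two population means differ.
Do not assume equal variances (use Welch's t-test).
Welch's two-sample t-test:
H₀: μ₁ = μ₂
H₁: μ₁ ≠ μ₂
s₁²/n₁ = 12.02²/29 = 4.9821,  s₂²/n₂ = 10.68²/33 = 3.4564
SE = √(s₁²/n₁ + s₂²/n₂) = √(4.9821 + 3.4564) = 2.9049
df (Welch-Satterthwaite) = (s₁²/n₁ + s₂²/n₂)² / [(s₁²/n₁)²/(n₁-1) + (s₂²/n₂)²/(n₂-1)] ≈ 56.52
t = (x̄₁ - x̄₂) / SE = (75.15 - 84.58) / 2.9049 = -9.43 / 2.9049 = -3.246
p-value = 0.0020

Since p-value < α = 0.1, we reject H₀.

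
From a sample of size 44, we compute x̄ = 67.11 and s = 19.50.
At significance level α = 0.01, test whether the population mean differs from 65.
One-sample t-test:
H₀: μ = 65
H₁: μ ≠ 65
df = n - 1 = 43
t = (x̄ - μ₀) / (s/√n) = (67.11 - 65) / (19.50/√44) = 0.718
p-value = 0.4768

Since p-value > α = 0.01, we fail to reject H₀.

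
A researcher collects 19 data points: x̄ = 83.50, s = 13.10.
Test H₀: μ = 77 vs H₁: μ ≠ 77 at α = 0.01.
One-sample t-test:
H₀: μ = 77
H₁: μ ≠ 77
df = n - 1 = 18
t = (x̄ - μ₀) / (s/√n) = (83.50 - 77) / (13.10/√19) = 2.163
p-value = 0.0443

Since p-value > α = 0.01, we fail to reject H₀.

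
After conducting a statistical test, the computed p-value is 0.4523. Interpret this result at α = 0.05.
Since p = 0.4523 > α = 0.05, fail to reject H₀.
There is insufficient evidence to reject the null hypothesis; the result is not statistically significant at the 0.05 level.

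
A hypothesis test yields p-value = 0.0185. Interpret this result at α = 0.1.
Since p = 0.0185 < α = 0.1, reject H₀.
There is sufficient evidence to reject the null hypothesis; the result is statistically significant at the 0.1 level.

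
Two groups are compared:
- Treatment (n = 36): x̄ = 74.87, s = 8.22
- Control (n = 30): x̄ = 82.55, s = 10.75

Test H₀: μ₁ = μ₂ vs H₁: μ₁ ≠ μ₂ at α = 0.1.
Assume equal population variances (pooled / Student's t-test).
Student's two-sample t-test (equal variances):
H₀: μ₁ = μ₂
H₁: μ₁ ≠ μ₂
df = n₁ + n₂ - 2 = 64
Pooled variance s_p² = [(n₁-1)s₁² + (n₂-1)s₂²] / (n₁ + n₂ - 2) = [(35)(8.22²) + (29)(10.75²)] / 64 = 89.3157
SE = √(s_p²(1/n₁ + 1/n₂)) = √(89.3157 × (1/36 + 1/30)) = 2.3363
t = (x̄₁ - x̄₂) / SE = (74.87 - 82.55) / 2.3363 = -7.68 / 2.3363 = -3.287
p-value = 0.0016

Since p-value < α = 0.1, we reject H₀.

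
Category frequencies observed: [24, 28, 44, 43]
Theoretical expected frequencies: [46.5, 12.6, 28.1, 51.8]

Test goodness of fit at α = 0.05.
Chi-square goodness of fit test:
H₀: observed counts match expected distribution
H₁: observed counts differ from expected distribution
df = k - 1 = 3
χ² = Σ(O - E)²/E
   = (24 - 46.5)²/46.5 + (28 - 12.6)²/12.6 + (44 - 28.1)²/28.1 + (43 - 51.8)²/51.8
   = 10.887 + 18.822 + 8.997 + 1.495
   = 40.20
p-value < 0.0001

Since p-value < α = 0.05, we reject H₀.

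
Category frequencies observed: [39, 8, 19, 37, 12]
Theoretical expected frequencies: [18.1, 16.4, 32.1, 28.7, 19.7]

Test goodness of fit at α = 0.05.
Chi-square goodness of fit test:
H₀: observed counts match expected distribution
H₁: observed counts differ from expected distribution
df = k - 1 = 4
χ² = Σ(O - E)²/E
   = (39 - 18.1)²/18.1 + (8 - 16.4)²/16.4 + (19 - 32.1)²/32.1 + (37 - 28.7)²/28.7 + (12 - 19.7)²/19.7
   = 24.133 + 4.302 + 5.346 + 2.400 + 3.010
   = 39.19
p-value < 0.0001

Since p-value < α = 0.05, we reject H₀.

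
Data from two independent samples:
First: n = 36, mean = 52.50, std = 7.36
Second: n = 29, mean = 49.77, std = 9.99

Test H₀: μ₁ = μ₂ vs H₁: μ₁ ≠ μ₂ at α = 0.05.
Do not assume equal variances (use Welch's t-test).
Welch's two-sample t-test:
H₀: μ₁ = μ₂
H₁: μ₁ ≠ μ₂
s₁²/n₁ = 7.36²/36 = 1.5047,  s₂²/n₂ = 9.99²/29 = 3.4414
SE = √(s₁²/n₁ + s₂²/n₂) = √(1.5047 + 3.4414) = 2.2240
df (Welch-Satterthwaite) = (s₁²/n₁ + s₂²/n₂)² / [(s₁²/n₁)²/(n₁-1) + (s₂²/n₂)²/(n₂-1)] ≈ 50.17
t = (x̄₁ - x̄₂) / SE = (52.50 - 49.77) / 2.2240 = 2.73 / 2.2240 = 1.228
p-value = 0.2254

Since p-value > α = 0.05, we fail to reject H₀.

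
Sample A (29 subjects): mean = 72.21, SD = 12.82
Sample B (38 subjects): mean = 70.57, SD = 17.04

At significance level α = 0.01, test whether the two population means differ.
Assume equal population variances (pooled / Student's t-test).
Student's two-sample t-test (equal variances):
H₀: μ₁ = μ₂
H₁: μ₁ ≠ μ₂
df = n₁ + n₂ - 2 = 65
Pooled variance s_p² = [(n₁-1)s₁² + (n₂-1)s₂²] / (n₁ + n₂ - 2) = [(28)(12.82²) + (37)(17.04²)] / 65 = 236.0807
SE = √(s_p²(1/n₁ + 1/n₂)) = √(236.0807 × (1/29 + 1/38)) = 3.7886
t = (x̄₁ - x̄₂) / SE = (72.21 - 70.57) / 3.7886 = 1.64 / 3.7886 = 0.433
p-value = 0.6665

Since p-value > α = 0.01, we fail to reject H₀.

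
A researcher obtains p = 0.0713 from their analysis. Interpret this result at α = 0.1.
Since p = 0.0713 < α = 0.1, reject H₀.
There is sufficient evidence to reject the null hypothesis; the result is statistically significant at the 0.1 level.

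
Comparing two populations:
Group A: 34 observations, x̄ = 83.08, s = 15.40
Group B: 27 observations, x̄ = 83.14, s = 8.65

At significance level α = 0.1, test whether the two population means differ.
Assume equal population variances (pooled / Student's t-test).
Student's two-sample t-test (equal variances):
H₀: μ₁ = μ₂
H₁: μ₁ ≠ μ₂
df = n₁ + n₂ - 2 = 59
Pooled variance s_p² = [(n₁-1)s₁² + (n₂-1)s₂²] / (n₁ + n₂ - 2) = [(33)(15.40²) + (26)(8.65²)] / 59 = 165.6214
SE = √(s_p²(1/n₁ + 1/n₂)) = √(165.6214 × (1/34 + 1/27)) = 3.3174
t = (x̄₁ - x̄₂) / SE = (83.08 - 83.14) / 3.3174 = -0.06 / 3.3174 = -0.018
p-value = 0.9856

Since p-value > α = 0.1, we fail to reject H₀.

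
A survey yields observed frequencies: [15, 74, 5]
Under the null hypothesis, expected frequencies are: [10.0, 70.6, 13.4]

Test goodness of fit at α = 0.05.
Chi-square goodness of fit test:
H₀: observed counts match expected distribution
H₁: observed counts differ from expected distribution
df = k - 1 = 2
χ² = Σ(O - E)²/E
   = (15 - 10.0)²/10.0 + (74 - 70.6)²/70.6 + (5 - 13.4)²/13.4
   = 2.500 + 0.164 + 5.266
   = 7.93
p-value = 0.0190

Since p-value < α = 0.05, we reject H₀.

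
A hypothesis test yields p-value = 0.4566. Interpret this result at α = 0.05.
Since p = 0.4566 > α = 0.05, fail to reject H₀.
There is insufficient evidence to reject the null hypothesis; the result is not statistically significant at the 0.05 level.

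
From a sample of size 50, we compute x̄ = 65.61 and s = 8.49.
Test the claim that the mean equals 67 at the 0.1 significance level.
One-sample t-test:
H₀: μ = 67
H₁: μ ≠ 67
df = n - 1 = 49
t = (x̄ - μ₀) / (s/√n) = (65.61 - 67) / (8.49/√50) = -1.158
p-value = 0.2526

Since p-value > α = 0.1, we fail to reject H₀.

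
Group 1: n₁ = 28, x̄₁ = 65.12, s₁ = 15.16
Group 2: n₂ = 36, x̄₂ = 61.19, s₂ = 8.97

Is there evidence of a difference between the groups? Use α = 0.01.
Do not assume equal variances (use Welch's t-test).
Welch's two-sample t-test:
H₀: μ₁ = μ₂
H₁: μ₁ ≠ μ₂
s₁²/n₁ = 15.16²/28 = 8.2081,  s₂²/n₂ = 8.97²/36 = 2.2350
SE = √(s₁²/n₁ + s₂²/n₂) = √(8.2081 + 2.2350) = 3.2316
df (Welch-Satterthwaite) = (s₁²/n₁ + s₂²/n₂)² / [(s₁²/n₁)²/(n₁-1) + (s₂²/n₂)²/(n₂-1)] ≈ 41.34
t = (x̄₁ - x̄₂) / SE = (65.12 - 61.19) / 3.2316 = 3.93 / 3.2316 = 1.216
p-value = 0.2308

Since p-value > α = 0.01, we fail to reject H₀.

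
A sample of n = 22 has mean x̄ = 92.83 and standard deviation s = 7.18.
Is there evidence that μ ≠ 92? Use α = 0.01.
One-sample t-test:
H₀: μ = 92
H₁: μ ≠ 92
df = n - 1 = 21
t = (x̄ - μ₀) / (s/√n) = (92.83 - 92) / (7.18/√22) = 0.542
p-value = 0.5934

Since p-value > α = 0.01, we fail to reject H₀.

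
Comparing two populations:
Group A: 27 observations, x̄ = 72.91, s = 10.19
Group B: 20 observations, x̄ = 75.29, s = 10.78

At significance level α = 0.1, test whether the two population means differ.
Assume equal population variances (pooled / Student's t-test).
Student's two-sample t-test (equal variances):
H₀: μ₁ = μ₂
H₁: μ₁ ≠ μ₂
df = n₁ + n₂ - 2 = 45
Pooled variance s_p² = [(n₁-1)s₁² + (n₂-1)s₂²] / (n₁ + n₂ - 2) = [(26)(10.19²) + (19)(10.78²)] / 45 = 109.0600
SE = √(s_p²(1/n₁ + 1/n₂)) = √(109.0600 × (1/27 + 1/20)) = 3.0810
t = (x̄₁ - x̄₂) / SE = (72.91 - 75.29) / 3.0810 = -2.38 / 3.0810 = -0.772
p-value = 0.4439

Since p-value > α = 0.1, we fail to reject H₀.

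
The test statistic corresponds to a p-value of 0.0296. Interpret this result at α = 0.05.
Since p = 0.0296 < α = 0.05, reject H₀.
There is sufficient evidence to reject the null hypothesis; the result is statistically significant at the 0.05 level.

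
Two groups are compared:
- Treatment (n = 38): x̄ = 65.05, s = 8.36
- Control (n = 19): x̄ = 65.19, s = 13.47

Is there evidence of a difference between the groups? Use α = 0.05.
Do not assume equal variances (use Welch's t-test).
Welch's two-sample t-test:
H₀: μ₁ = μ₂
H₁: μ₁ ≠ μ₂
s₁²/n₁ = 8.36²/38 = 1.8392,  s₂²/n₂ = 13.47²/19 = 9.5495
SE = √(s₁²/n₁ + s₂²/n₂) = √(1.8392 + 9.5495) = 3.3747
df (Welch-Satterthwaite) = (s₁²/n₁ + s₂²/n₂)² / [(s₁²/n₁)²/(n₁-1) + (s₂²/n₂)²/(n₂-1)] ≈ 25.15
t = (x̄₁ - x̄₂) / SE = (65.05 - 65.19) / 3.3747 = -0.14 / 3.3747 = -0.041
p-value = 0.9672

Since p-value > α = 0.05, we fail to reject H₀.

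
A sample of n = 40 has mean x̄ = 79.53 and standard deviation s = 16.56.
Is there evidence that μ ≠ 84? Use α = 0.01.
One-sample t-test:
H₀: μ = 84
H₁: μ ≠ 84
df = n - 1 = 39
t = (x̄ - μ₀) / (s/√n) = (79.53 - 84) / (16.56/√40) = -1.707
p-value = 0.0957

Since p-value > α = 0.01, we fail to reject H₀.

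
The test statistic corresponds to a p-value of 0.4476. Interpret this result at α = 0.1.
Since p = 0.4476 > α = 0.1, fail to reject H₀.
There is insufficient evidence to reject the null hypothesis; the result is not statistically significant at the 0.1 level.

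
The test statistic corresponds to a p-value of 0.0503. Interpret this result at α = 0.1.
Since p = 0.0503 < α = 0.1, reject H₀.
There is sufficient evidence to reject the null hypothesis; the result is statistically significant at the 0.1 level.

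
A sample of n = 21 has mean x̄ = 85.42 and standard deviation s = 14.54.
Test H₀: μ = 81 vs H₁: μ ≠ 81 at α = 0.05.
One-sample t-test:
H₀: μ = 81
H₁: μ ≠ 81
df = n - 1 = 20
t = (x̄ - μ₀) / (s/√n) = (85.42 - 81) / (14.54/√21) = 1.393
p-value = 0.1789

Since p-value > α = 0.05, we fail to reject H₀.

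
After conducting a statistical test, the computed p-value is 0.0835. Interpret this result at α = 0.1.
Since p = 0.0835 < α = 0.1, reject H₀.
There is sufficient evidence to reject the null hypothesis; the result is statistically significant at the 0.1 level.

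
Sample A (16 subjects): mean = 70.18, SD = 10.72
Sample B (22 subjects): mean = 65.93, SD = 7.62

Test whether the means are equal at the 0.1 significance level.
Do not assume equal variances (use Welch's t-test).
Welch's two-sample t-test:
H₀: μ₁ = μ₂
H₁: μ₁ ≠ μ₂
s₁²/n₁ = 10.72²/16 = 7.1824,  s₂²/n₂ = 7.62²/22 = 2.6393
SE = √(s₁²/n₁ + s₂²/n₂) = √(7.1824 + 2.6393) = 3.1340
df (Welch-Satterthwaite) = (s₁²/n₁ + s₂²/n₂)² / [(s₁²/n₁)²/(n₁-1) + (s₂²/n₂)²/(n₂-1)] ≈ 25.58
t = (x̄₁ - x̄₂) / SE = (70.18 - 65.93) / 3.1340 = 4.25 / 3.1340 = 1.356
p-value = 0.1869

Since p-value > α = 0.1, we fail to reject H₀.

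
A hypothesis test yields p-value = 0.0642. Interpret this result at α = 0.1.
Since p = 0.0642 < α = 0.1, reject H₀.
There is sufficient evidence to reject the null hypothesis; the result is statistically significant at the 0.1 level.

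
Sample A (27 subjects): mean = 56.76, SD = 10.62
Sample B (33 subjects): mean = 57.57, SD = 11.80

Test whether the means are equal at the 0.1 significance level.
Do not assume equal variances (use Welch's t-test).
Welch's two-sample t-test:
H₀: μ₁ = μ₂
H₁: μ₁ ≠ μ₂
s₁²/n₁ = 10.62²/27 = 4.1772,  s₂²/n₂ = 11.80²/33 = 4.2194
SE = √(s₁²/n₁ + s₂²/n₂) = √(4.1772 + 4.2194) = 2.8977
df (Welch-Satterthwaite) = (s₁²/n₁ + s₂²/n₂)² / [(s₁²/n₁)²/(n₁-1) + (s₂²/n₂)²/(n₂-1)] ≈ 57.44
t = (x̄₁ - x̄₂) / SE = (56.76 - 57.57) / 2.8977 = -0.81 / 2.8977 = -0.280
p-value = 0.7808

Since p-value > α = 0.1, we fail to reject H₀.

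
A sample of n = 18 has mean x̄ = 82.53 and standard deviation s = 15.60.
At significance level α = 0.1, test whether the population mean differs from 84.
One-sample t-test:
H₀: μ = 84
H₁: μ ≠ 84
df = n - 1 = 17
t = (x̄ - μ₀) / (s/√n) = (82.53 - 84) / (15.60/√18) = -0.400
p-value = 0.6943

Since p-value > α = 0.1, we fail to reject H₀.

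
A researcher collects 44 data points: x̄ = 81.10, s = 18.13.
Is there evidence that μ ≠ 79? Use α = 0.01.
One-sample t-test:
H₀: μ = 79
H₁: μ ≠ 79
df = n - 1 = 43
t = (x̄ - μ₀) / (s/√n) = (81.10 - 79) / (18.13/√44) = 0.768
p-value = 0.4465

Since p-value > α = 0.01, we fail to reject H₀.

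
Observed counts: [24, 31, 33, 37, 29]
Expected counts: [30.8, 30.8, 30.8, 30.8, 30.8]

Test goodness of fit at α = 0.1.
Chi-square goodness of fit test:
H₀: observed counts match expected distribution
H₁: observed counts differ from expected distribution
df = k - 1 = 4
χ² = Σ(O - E)²/E
   = (24 - 30.8)²/30.8 + (31 - 30.8)²/30.8 + (33 - 30.8)²/30.8 + (37 - 30.8)²/30.8 + (29 - 30.8)²/30.8
   = 1.501 + 0.001 + 0.157 + 1.248 + 0.105
   = 3.01
p-value = 0.5557

Since p-value > α = 0.1, we fail to reject H₀.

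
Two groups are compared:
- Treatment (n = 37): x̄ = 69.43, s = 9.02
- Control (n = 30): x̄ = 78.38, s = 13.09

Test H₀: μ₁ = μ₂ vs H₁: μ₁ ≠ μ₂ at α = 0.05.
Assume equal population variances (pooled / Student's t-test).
Student's two-sample t-test (equal variances):
H₀: μ₁ = μ₂
H₁: μ₁ ≠ μ₂
df = n₁ + n₂ - 2 = 65
Pooled variance s_p² = [(n₁-1)s₁² + (n₂-1)s₂²] / (n₁ + n₂ - 2) = [(36)(9.02²) + (29)(13.09²)] / 65 = 121.5088
SE = √(s_p²(1/n₁ + 1/n₂)) = √(121.5088 × (1/37 + 1/30)) = 2.7082
t = (x̄₁ - x̄₂) / SE = (69.43 - 78.38) / 2.7082 = -8.95 / 2.7082 = -3.305
p-value = 0.0015

Since p-value < α = 0.05, we reject H₀.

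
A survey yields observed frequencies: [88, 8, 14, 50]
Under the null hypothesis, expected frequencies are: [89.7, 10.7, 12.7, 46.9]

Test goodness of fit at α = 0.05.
Chi-square goodness of fit test:
H₀: observed counts match expected distribution
H₁: observed counts differ from expected distribution
df = k - 1 = 3
χ² = Σ(O - E)²/E
   = (88 - 89.7)²/89.7 + (8 - 10.7)²/10.7 + (14 - 12.7)²/12.7 + (50 - 46.9)²/46.9
   = 0.032 + 0.681 + 0.133 + 0.205
   = 1.05
p-value = 0.7888

Since p-value > α = 0.05, we fail to reject H₀.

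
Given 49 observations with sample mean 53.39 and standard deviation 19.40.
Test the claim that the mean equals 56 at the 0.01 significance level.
One-sample t-test:
H₀: μ = 56
H₁: μ ≠ 56
df = n - 1 = 48
t = (x̄ - μ₀) / (s/√n) = (53.39 - 56) / (19.40/√49) = -0.942
p-value = 0.3510

Since p-value > α = 0.01, we fail to reject H₀.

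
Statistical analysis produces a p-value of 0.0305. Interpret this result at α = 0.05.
Since p = 0.0305 < α = 0.05, reject H₀.
There is sufficient evidence to reject the null hypothesis; the result is statistically significant at the 0.05 level.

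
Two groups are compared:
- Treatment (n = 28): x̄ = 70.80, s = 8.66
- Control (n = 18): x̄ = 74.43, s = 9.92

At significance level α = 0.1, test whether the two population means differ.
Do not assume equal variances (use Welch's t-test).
Welch's two-sample t-test:
H₀: μ₁ = μ₂
H₁: μ₁ ≠ μ₂
s₁²/n₁ = 8.66²/28 = 2.6784,  s₂²/n₂ = 9.92²/18 = 5.4670
SE = √(s₁²/n₁ + s₂²/n₂) = √(2.6784 + 5.4670) = 2.8540
df (Welch-Satterthwaite) = (s₁²/n₁ + s₂²/n₂)² / [(s₁²/n₁)²/(n₁-1) + (s₂²/n₂)²/(n₂-1)] ≈ 32.78
t = (x̄₁ - x̄₂) / SE = (70.80 - 74.43) / 2.8540 = -3.63 / 2.8540 = -1.272
p-value = 0.2124

Since p-value > α = 0.1, we fail to reject H₀.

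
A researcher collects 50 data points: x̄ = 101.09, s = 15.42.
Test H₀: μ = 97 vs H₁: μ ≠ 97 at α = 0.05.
One-sample t-test:
H₀: μ = 97
H₁: μ ≠ 97
df = n - 1 = 49
t = (x̄ - μ₀) / (s/√n) = (101.09 - 97) / (15.42/√50) = 1.876
p-value = 0.0667

Since p-value > α = 0.05, we fail to reject H₀.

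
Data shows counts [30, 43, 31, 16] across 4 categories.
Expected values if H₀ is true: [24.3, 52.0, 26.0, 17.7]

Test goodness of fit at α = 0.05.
Chi-square goodness of fit test:
H₀: observed counts match expected distribution
H₁: observed counts differ from expected distribution
df = k - 1 = 3
χ² = Σ(O - E)²/E
   = (30 - 24.3)²/24.3 + (43 - 52.0)²/52.0 + (31 - 26.0)²/26.0 + (16 - 17.7)²/17.7
   = 1.337 + 1.558 + 0.962 + 0.163
   = 4.02
p-value = 0.2594

Since p-value > α = 0.05, we fail to reject H₀.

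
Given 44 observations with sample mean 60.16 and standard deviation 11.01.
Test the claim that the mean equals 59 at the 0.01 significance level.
One-sample t-test:
H₀: μ = 59
H₁: μ ≠ 59
df = n - 1 = 43
t = (x̄ - μ₀) / (s/√n) = (60.16 - 59) / (11.01/√44) = 0.699
p-value = 0.4884

Since p-value > α = 0.01, we fail to reject H₀.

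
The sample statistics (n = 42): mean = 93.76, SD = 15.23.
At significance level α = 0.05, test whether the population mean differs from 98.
One-sample t-test:
H₀: μ = 98
H₁: μ ≠ 98
df = n - 1 = 41
t = (x̄ - μ₀) / (s/√n) = (93.76 - 98) / (15.23/√42) = -1.804
p-value = 0.0785

Since p-value > α = 0.05, we fail to reject H₀.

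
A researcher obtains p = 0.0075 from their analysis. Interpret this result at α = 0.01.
Since p = 0.0075 < α = 0.01, reject H₀.
There is sufficient evidence to reject the null hypothesis; the result is statistically significant at the 0.01 level.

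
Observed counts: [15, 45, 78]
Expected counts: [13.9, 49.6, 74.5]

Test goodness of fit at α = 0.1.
Chi-square goodness of fit test:
H₀: observed counts match expected distribution
H₁: observed counts differ from expected distribution
df = k - 1 = 2
χ² = Σ(O - E)²/E
   = (15 - 13.9)²/13.9 + (45 - 49.6)²/49.6 + (78 - 74.5)²/74.5
   = 0.087 + 0.427 + 0.164
   = 0.68
p-value = 0.7124

Since p-value > α = 0.1, we fail to reject H₀.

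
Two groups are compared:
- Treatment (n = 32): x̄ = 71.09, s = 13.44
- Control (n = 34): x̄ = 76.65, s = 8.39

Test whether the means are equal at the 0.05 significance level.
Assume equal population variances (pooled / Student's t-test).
Student's two-sample t-test (equal variances):
H₀: μ₁ = μ₂
H₁: μ₁ ≠ μ₂
df = n₁ + n₂ - 2 = 64
Pooled variance s_p² = [(n₁-1)s₁² + (n₂-1)s₂²] / (n₁ + n₂ - 2) = [(31)(13.44²) + (33)(8.39²)] / 64 = 123.7903
SE = √(s_p²(1/n₁ + 1/n₂)) = √(123.7903 × (1/32 + 1/34)) = 2.7403
t = (x̄₁ - x̄₂) / SE = (71.09 - 76.65) / 2.7403 = -5.56 / 2.7403 = -2.029
p-value = 0.0466

Since p-value < α = 0.05, we reject H₀.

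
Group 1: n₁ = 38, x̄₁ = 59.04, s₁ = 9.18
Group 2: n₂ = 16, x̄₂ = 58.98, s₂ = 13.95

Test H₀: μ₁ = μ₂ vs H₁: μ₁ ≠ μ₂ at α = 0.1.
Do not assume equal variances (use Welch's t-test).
Welch's two-sample t-test:
H₀: μ₁ = μ₂
H₁: μ₁ ≠ μ₂
s₁²/n₁ = 9.18²/38 = 2.2177,  s₂²/n₂ = 13.95²/16 = 12.1627
SE = √(s₁²/n₁ + s₂²/n₂) = √(2.2177 + 12.1627) = 3.7921
df (Welch-Satterthwaite) = (s₁²/n₁ + s₂²/n₂)² / [(s₁²/n₁)²/(n₁-1) + (s₂²/n₂)²/(n₂-1)] ≈ 20.69
t = (x̄₁ - x̄₂) / SE = (59.04 - 58.98) / 3.7921 = 0.06 / 3.7921 = 0.016
p-value = 0.9875

Since p-value > α = 0.1, we fail to reject H₀.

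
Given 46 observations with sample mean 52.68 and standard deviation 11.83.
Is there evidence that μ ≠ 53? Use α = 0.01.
One-sample t-test:
H₀: μ = 53
H₁: μ ≠ 53
df = n - 1 = 45
t = (x̄ - μ₀) / (s/√n) = (52.68 - 53) / (11.83/√46) = -0.183
p-value = 0.8553

Since p-value > α = 0.01, we fail to reject H₀.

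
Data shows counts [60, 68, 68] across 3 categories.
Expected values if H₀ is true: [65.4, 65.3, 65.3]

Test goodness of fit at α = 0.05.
Chi-square goodness of fit test:
H₀: observed counts match expected distribution
H₁: observed counts differ from expected distribution
df = k - 1 = 2
χ² = Σ(O - E)²/E
   = (60 - 65.4)²/65.4 + (68 - 65.3)²/65.3 + (68 - 65.3)²/65.3
   = 0.446 + 0.112 + 0.112
   = 0.67
p-value = 0.7156

Since p-value > α = 0.05, we fail to reject H₀.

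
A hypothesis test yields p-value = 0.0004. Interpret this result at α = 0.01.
Since p = 0.0004 < α = 0.01, reject H₀.
There is sufficient evidence to reject the null hypothesis; the result is statistically significant at the 0.01 level.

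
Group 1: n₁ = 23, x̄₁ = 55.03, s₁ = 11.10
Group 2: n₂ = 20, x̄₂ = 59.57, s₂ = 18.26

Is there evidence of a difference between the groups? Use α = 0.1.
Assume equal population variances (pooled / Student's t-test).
Student's two-sample t-test (equal variances):
H₀: μ₁ = μ₂
H₁: μ₁ ≠ μ₂
df = n₁ + n₂ - 2 = 41
Pooled variance s_p² = [(n₁-1)s₁² + (n₂-1)s₂²] / (n₁ + n₂ - 2) = [(22)(11.10²) + (19)(18.26²)] / 41 = 220.6279
SE = √(s_p²(1/n₁ + 1/n₂)) = √(220.6279 × (1/23 + 1/20)) = 4.5414
t = (x̄₁ - x̄₂) / SE = (55.03 - 59.57) / 4.5414 = -4.54 / 4.5414 = -1.000
p-value = 0.3233

Since p-value > α = 0.1, we fail to reject H₀.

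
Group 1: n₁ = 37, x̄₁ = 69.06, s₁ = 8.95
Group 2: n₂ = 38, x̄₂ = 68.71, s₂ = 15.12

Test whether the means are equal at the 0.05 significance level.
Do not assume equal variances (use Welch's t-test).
Welch's two-sample t-test:
H₀: μ₁ = μ₂
H₁: μ₁ ≠ μ₂
s₁²/n₁ = 8.95²/37 = 2.1649,  s₂²/n₂ = 15.12²/38 = 6.0162
SE = √(s₁²/n₁ + s₂²/n₂) = √(2.1649 + 6.0162) = 2.8603
df (Welch-Satterthwaite) = (s₁²/n₁ + s₂²/n₂)² / [(s₁²/n₁)²/(n₁-1) + (s₂²/n₂)²/(n₂-1)] ≈ 60.38
t = (x̄₁ - x̄₂) / SE = (69.06 - 68.71) / 2.8603 = 0.35 / 2.8603 = 0.122
p-value = 0.9030

Since p-value > α = 0.05, we fail to reject H₀.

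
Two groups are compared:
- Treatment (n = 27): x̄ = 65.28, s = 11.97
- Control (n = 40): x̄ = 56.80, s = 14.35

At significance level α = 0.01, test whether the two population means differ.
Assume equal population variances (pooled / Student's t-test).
Student's two-sample t-test (equal variances):
H₀: μ₁ = μ₂
H₁: μ₁ ≠ μ₂
df = n₁ + n₂ - 2 = 65
Pooled variance s_p² = [(n₁-1)s₁² + (n₂-1)s₂²] / (n₁ + n₂ - 2) = [(26)(11.97²) + (39)(14.35²)] / 65 = 180.8659
SE = √(s_p²(1/n₁ + 1/n₂)) = √(180.8659 × (1/27 + 1/40)) = 3.3497
t = (x̄₁ - x̄₂) / SE = (65.28 - 56.80) / 3.3497 = 8.48 / 3.3497 = 2.532
p-value = 0.0138

Since p-value > α = 0.01, we fail to reject H₀.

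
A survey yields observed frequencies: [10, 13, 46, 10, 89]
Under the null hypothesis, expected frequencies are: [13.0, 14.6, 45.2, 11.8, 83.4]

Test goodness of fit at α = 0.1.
Chi-square goodness of fit test:
H₀: observed counts match expected distribution
H₁: observed counts differ from expected distribution
df = k - 1 = 4
χ² = Σ(O - E)²/E
   = (10 - 13.0)²/13.0 + (13 - 14.6)²/14.6 + (46 - 45.2)²/45.2 + (10 - 11.8)²/11.8 + (89 - 83.4)²/83.4
   = 0.692 + 0.175 + 0.014 + 0.275 + 0.376
   = 1.53
p-value = 0.8209

Since p-value > α = 0.1, we fail to reject H₀.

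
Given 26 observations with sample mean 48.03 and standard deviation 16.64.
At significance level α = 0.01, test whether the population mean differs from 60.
One-sample t-test:
H₀: μ = 60
H₁: μ ≠ 60
df = n - 1 = 25
t = (x̄ - μ₀) / (s/√n) = (48.03 - 60) / (16.64/√26) = -3.668
p-value = 0.0012

Since p-value < α = 0.01, we reject H₀.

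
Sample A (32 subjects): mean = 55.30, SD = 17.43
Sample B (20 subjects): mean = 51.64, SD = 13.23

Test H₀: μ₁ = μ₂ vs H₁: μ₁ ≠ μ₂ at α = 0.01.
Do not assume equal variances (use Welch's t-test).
Welch's two-sample t-test:
H₀: μ₁ = μ₂
H₁: μ₁ ≠ μ₂
s₁²/n₁ = 17.43²/32 = 9.4939,  s₂²/n₂ = 13.23²/20 = 8.7516
SE = √(s₁²/n₁ + s₂²/n₂) = √(9.4939 + 8.7516) = 4.2715
df (Welch-Satterthwaite) = (s₁²/n₁ + s₂²/n₂)² / [(s₁²/n₁)²/(n₁-1) + (s₂²/n₂)²/(n₂-1)] ≈ 47.98
t = (x̄₁ - x̄₂) / SE = (55.30 - 51.64) / 4.2715 = 3.66 / 4.2715 = 0.857
p-value = 0.3958

Since p-value > α = 0.01, we fail to reject H₀.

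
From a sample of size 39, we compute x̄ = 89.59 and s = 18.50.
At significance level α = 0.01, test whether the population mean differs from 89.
One-sample t-test:
H₀: μ = 89
H₁: μ ≠ 89
df = n - 1 = 38
t = (x̄ - μ₀) / (s/√n) = (89.59 - 89) / (18.50/√39) = 0.199
p-value = 0.8432

Since p-value > α = 0.01, we fail to reject H₀.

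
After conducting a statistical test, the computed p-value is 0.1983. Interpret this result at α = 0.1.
Since p = 0.1983 > α = 0.1, fail to reject H₀.
There is insufficient evidence to reject the null hypothesis; the result is not statistically significant at the 0.1 level.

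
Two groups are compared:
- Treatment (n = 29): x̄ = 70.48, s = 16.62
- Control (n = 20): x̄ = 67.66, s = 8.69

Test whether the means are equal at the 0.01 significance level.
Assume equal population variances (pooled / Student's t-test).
Student's two-sample t-test (equal variances):
H₀: μ₁ = μ₂
H₁: μ₁ ≠ μ₂
df = n₁ + n₂ - 2 = 47
Pooled variance s_p² = [(n₁-1)s₁² + (n₂-1)s₂²] / (n₁ + n₂ - 2) = [(28)(16.62²) + (19)(8.69²)] / 47 = 195.0870
SE = √(s_p²(1/n₁ + 1/n₂)) = √(195.0870 × (1/29 + 1/20)) = 4.0597
t = (x̄₁ - x̄₂) / SE = (70.48 - 67.66) / 4.0597 = 2.82 / 4.0597 = 0.695
p-value = 0.4907

Since p-value > α = 0.01, we fail to reject H₀.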